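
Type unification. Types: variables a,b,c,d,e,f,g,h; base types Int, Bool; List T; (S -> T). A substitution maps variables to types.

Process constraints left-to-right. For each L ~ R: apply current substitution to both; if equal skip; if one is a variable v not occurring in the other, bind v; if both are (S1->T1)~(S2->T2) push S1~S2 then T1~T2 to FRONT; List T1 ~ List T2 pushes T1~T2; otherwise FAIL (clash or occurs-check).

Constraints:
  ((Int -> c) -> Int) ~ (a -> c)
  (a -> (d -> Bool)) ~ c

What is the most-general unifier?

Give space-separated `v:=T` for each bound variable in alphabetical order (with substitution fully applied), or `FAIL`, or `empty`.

step 1: unify ((Int -> c) -> Int) ~ (a -> c)  [subst: {-} | 1 pending]
  -> decompose arrow: push (Int -> c)~a, Int~c
step 2: unify (Int -> c) ~ a  [subst: {-} | 2 pending]
  bind a := (Int -> c)
step 3: unify Int ~ c  [subst: {a:=(Int -> c)} | 1 pending]
  bind c := Int
step 4: unify ((Int -> Int) -> (d -> Bool)) ~ Int  [subst: {a:=(Int -> c), c:=Int} | 0 pending]
  clash: ((Int -> Int) -> (d -> Bool)) vs Int

Answer: FAIL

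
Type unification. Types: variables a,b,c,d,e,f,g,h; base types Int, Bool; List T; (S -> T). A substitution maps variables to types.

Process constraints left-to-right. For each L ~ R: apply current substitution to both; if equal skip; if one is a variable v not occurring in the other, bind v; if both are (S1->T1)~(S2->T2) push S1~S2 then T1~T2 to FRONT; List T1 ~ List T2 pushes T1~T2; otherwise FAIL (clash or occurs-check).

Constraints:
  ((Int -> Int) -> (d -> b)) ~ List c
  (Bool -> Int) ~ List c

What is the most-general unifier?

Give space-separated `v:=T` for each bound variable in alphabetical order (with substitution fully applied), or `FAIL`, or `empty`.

step 1: unify ((Int -> Int) -> (d -> b)) ~ List c  [subst: {-} | 1 pending]
  clash: ((Int -> Int) -> (d -> b)) vs List c

Answer: FAIL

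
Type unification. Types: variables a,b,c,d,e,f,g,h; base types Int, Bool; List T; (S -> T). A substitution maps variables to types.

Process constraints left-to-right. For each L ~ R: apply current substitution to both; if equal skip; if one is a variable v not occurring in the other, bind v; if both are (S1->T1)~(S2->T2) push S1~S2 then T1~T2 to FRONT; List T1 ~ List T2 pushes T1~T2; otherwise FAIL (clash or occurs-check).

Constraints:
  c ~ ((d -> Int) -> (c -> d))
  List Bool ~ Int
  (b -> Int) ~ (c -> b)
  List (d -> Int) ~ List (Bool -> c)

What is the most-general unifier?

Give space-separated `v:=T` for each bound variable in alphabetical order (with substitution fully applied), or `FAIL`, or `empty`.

Answer: FAIL

Derivation:
step 1: unify c ~ ((d -> Int) -> (c -> d))  [subst: {-} | 3 pending]
  occurs-check fail: c in ((d -> Int) -> (c -> d))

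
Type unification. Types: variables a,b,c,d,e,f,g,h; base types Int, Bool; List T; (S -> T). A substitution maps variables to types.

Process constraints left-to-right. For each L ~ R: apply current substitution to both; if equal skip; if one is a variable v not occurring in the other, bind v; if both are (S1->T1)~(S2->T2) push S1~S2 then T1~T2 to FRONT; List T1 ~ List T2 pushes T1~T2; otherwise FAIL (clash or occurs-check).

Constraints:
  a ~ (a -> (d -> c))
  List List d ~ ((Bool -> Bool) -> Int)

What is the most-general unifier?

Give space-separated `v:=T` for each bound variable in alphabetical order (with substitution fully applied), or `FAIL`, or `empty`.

step 1: unify a ~ (a -> (d -> c))  [subst: {-} | 1 pending]
  occurs-check fail: a in (a -> (d -> c))

Answer: FAIL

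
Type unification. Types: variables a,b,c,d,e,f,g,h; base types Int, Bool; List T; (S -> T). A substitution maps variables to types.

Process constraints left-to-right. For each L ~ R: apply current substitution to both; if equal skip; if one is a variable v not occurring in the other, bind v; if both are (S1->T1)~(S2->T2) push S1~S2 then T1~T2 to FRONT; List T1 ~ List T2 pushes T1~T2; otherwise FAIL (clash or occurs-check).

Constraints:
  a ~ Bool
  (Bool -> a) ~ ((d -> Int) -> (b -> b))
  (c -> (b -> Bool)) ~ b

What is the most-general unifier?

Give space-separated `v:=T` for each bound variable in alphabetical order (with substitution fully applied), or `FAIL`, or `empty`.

step 1: unify a ~ Bool  [subst: {-} | 2 pending]
  bind a := Bool
step 2: unify (Bool -> Bool) ~ ((d -> Int) -> (b -> b))  [subst: {a:=Bool} | 1 pending]
  -> decompose arrow: push Bool~(d -> Int), Bool~(b -> b)
step 3: unify Bool ~ (d -> Int)  [subst: {a:=Bool} | 2 pending]
  clash: Bool vs (d -> Int)

Answer: FAIL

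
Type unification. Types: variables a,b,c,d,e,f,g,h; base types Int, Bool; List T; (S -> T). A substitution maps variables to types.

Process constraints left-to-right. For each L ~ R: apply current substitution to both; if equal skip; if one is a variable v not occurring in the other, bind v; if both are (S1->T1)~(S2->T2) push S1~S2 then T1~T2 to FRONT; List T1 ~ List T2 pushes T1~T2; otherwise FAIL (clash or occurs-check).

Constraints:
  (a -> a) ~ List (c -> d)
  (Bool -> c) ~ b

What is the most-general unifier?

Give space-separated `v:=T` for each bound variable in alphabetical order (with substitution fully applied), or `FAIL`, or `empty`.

Answer: FAIL

Derivation:
step 1: unify (a -> a) ~ List (c -> d)  [subst: {-} | 1 pending]
  clash: (a -> a) vs List (c -> d)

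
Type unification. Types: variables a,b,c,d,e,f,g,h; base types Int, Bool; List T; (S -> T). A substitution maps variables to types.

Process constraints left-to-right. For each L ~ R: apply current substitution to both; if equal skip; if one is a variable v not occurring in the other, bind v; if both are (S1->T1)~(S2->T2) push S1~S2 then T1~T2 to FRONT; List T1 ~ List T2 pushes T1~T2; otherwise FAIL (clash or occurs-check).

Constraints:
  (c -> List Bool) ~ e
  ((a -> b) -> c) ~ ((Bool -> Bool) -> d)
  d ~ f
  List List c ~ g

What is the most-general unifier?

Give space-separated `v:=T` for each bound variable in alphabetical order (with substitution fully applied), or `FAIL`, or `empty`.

step 1: unify (c -> List Bool) ~ e  [subst: {-} | 3 pending]
  bind e := (c -> List Bool)
step 2: unify ((a -> b) -> c) ~ ((Bool -> Bool) -> d)  [subst: {e:=(c -> List Bool)} | 2 pending]
  -> decompose arrow: push (a -> b)~(Bool -> Bool), c~d
step 3: unify (a -> b) ~ (Bool -> Bool)  [subst: {e:=(c -> List Bool)} | 3 pending]
  -> decompose arrow: push a~Bool, b~Bool
step 4: unify a ~ Bool  [subst: {e:=(c -> List Bool)} | 4 pending]
  bind a := Bool
step 5: unify b ~ Bool  [subst: {e:=(c -> List Bool), a:=Bool} | 3 pending]
  bind b := Bool
step 6: unify c ~ d  [subst: {e:=(c -> List Bool), a:=Bool, b:=Bool} | 2 pending]
  bind c := d
step 7: unify d ~ f  [subst: {e:=(c -> List Bool), a:=Bool, b:=Bool, c:=d} | 1 pending]
  bind d := f
step 8: unify List List f ~ g  [subst: {e:=(c -> List Bool), a:=Bool, b:=Bool, c:=d, d:=f} | 0 pending]
  bind g := List List f

Answer: a:=Bool b:=Bool c:=f d:=f e:=(f -> List Bool) g:=List List f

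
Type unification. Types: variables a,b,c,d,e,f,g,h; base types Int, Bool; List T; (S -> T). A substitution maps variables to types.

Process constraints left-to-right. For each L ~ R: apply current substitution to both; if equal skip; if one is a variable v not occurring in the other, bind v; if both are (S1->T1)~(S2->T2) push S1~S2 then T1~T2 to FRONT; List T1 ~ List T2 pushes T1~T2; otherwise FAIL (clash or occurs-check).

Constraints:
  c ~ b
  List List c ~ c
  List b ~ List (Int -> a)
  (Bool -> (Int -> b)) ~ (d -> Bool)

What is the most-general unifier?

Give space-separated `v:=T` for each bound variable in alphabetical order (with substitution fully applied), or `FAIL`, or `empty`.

Answer: FAIL

Derivation:
step 1: unify c ~ b  [subst: {-} | 3 pending]
  bind c := b
step 2: unify List List b ~ b  [subst: {c:=b} | 2 pending]
  occurs-check fail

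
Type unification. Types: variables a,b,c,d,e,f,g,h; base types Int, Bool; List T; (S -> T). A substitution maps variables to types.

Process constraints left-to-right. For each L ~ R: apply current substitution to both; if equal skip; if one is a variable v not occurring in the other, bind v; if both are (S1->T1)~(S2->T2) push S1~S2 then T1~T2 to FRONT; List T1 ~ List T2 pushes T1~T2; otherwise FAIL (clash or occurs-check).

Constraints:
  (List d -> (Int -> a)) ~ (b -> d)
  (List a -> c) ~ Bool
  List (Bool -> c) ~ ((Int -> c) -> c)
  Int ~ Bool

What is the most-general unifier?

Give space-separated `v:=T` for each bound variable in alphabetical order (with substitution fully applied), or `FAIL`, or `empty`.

step 1: unify (List d -> (Int -> a)) ~ (b -> d)  [subst: {-} | 3 pending]
  -> decompose arrow: push List d~b, (Int -> a)~d
step 2: unify List d ~ b  [subst: {-} | 4 pending]
  bind b := List d
step 3: unify (Int -> a) ~ d  [subst: {b:=List d} | 3 pending]
  bind d := (Int -> a)
step 4: unify (List a -> c) ~ Bool  [subst: {b:=List d, d:=(Int -> a)} | 2 pending]
  clash: (List a -> c) vs Bool

Answer: FAIL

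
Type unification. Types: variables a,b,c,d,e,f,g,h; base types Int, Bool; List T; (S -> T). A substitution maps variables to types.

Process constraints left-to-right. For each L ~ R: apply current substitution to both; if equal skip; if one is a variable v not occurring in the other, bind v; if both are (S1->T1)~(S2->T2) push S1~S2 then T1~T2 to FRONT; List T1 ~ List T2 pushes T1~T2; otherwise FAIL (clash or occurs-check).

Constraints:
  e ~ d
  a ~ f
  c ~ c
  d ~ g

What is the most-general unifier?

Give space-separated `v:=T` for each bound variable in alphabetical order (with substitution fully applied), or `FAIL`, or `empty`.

Answer: a:=f d:=g e:=g

Derivation:
step 1: unify e ~ d  [subst: {-} | 3 pending]
  bind e := d
step 2: unify a ~ f  [subst: {e:=d} | 2 pending]
  bind a := f
step 3: unify c ~ c  [subst: {e:=d, a:=f} | 1 pending]
  -> identical, skip
step 4: unify d ~ g  [subst: {e:=d, a:=f} | 0 pending]
  bind d := g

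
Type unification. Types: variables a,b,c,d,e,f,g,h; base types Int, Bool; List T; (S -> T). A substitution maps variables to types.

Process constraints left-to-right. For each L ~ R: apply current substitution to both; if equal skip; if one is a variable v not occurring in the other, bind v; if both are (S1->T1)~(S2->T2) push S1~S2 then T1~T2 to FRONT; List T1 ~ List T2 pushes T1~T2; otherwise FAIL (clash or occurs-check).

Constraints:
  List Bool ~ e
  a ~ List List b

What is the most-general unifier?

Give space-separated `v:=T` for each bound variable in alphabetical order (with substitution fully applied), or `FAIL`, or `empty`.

Answer: a:=List List b e:=List Bool

Derivation:
step 1: unify List Bool ~ e  [subst: {-} | 1 pending]
  bind e := List Bool
step 2: unify a ~ List List b  [subst: {e:=List Bool} | 0 pending]
  bind a := List List b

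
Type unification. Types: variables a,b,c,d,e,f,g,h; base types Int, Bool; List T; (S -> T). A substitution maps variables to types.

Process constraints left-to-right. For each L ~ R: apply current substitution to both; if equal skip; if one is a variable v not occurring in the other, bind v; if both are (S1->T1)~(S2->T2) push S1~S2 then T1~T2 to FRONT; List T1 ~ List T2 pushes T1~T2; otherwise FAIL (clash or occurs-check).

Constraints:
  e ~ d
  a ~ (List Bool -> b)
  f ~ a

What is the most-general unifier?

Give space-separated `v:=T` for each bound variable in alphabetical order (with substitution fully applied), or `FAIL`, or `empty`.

step 1: unify e ~ d  [subst: {-} | 2 pending]
  bind e := d
step 2: unify a ~ (List Bool -> b)  [subst: {e:=d} | 1 pending]
  bind a := (List Bool -> b)
step 3: unify f ~ (List Bool -> b)  [subst: {e:=d, a:=(List Bool -> b)} | 0 pending]
  bind f := (List Bool -> b)

Answer: a:=(List Bool -> b) e:=d f:=(List Bool -> b)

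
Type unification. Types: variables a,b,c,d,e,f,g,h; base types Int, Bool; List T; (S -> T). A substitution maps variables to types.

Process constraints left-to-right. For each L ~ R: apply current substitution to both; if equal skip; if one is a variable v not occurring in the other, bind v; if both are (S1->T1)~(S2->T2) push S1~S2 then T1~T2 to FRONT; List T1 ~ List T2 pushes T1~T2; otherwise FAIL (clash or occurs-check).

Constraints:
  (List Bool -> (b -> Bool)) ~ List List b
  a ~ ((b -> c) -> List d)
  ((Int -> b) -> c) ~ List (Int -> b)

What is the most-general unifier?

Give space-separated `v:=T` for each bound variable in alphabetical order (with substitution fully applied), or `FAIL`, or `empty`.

Answer: FAIL

Derivation:
step 1: unify (List Bool -> (b -> Bool)) ~ List List b  [subst: {-} | 2 pending]
  clash: (List Bool -> (b -> Bool)) vs List List b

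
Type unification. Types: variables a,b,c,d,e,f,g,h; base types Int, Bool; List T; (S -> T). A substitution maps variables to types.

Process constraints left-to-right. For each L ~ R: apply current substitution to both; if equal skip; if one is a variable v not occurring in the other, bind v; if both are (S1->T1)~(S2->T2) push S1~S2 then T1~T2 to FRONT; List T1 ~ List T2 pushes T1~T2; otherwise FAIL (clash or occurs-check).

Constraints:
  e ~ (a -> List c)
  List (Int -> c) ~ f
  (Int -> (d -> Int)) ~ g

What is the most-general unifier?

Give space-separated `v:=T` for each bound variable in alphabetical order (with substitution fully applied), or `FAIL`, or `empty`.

Answer: e:=(a -> List c) f:=List (Int -> c) g:=(Int -> (d -> Int))

Derivation:
step 1: unify e ~ (a -> List c)  [subst: {-} | 2 pending]
  bind e := (a -> List c)
step 2: unify List (Int -> c) ~ f  [subst: {e:=(a -> List c)} | 1 pending]
  bind f := List (Int -> c)
step 3: unify (Int -> (d -> Int)) ~ g  [subst: {e:=(a -> List c), f:=List (Int -> c)} | 0 pending]
  bind g := (Int -> (d -> Int))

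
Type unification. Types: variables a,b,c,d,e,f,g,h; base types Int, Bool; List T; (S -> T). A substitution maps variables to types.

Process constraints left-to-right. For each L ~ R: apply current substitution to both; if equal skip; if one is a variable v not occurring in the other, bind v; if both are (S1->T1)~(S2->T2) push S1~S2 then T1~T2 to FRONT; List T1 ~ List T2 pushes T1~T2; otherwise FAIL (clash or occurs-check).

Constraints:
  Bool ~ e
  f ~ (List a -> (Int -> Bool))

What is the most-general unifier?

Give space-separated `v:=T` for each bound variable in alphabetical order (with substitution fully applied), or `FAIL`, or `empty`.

Answer: e:=Bool f:=(List a -> (Int -> Bool))

Derivation:
step 1: unify Bool ~ e  [subst: {-} | 1 pending]
  bind e := Bool
step 2: unify f ~ (List a -> (Int -> Bool))  [subst: {e:=Bool} | 0 pending]
  bind f := (List a -> (Int -> Bool))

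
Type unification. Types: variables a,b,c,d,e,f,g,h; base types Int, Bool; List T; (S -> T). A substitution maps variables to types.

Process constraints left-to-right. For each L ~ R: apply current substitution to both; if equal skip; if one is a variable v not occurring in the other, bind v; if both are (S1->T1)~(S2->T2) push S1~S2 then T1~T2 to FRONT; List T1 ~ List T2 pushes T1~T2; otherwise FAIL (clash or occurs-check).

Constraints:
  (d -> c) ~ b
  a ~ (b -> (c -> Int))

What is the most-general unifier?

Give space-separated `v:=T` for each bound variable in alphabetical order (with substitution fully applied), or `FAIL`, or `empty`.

Answer: a:=((d -> c) -> (c -> Int)) b:=(d -> c)

Derivation:
step 1: unify (d -> c) ~ b  [subst: {-} | 1 pending]
  bind b := (d -> c)
step 2: unify a ~ ((d -> c) -> (c -> Int))  [subst: {b:=(d -> c)} | 0 pending]
  bind a := ((d -> c) -> (c -> Int))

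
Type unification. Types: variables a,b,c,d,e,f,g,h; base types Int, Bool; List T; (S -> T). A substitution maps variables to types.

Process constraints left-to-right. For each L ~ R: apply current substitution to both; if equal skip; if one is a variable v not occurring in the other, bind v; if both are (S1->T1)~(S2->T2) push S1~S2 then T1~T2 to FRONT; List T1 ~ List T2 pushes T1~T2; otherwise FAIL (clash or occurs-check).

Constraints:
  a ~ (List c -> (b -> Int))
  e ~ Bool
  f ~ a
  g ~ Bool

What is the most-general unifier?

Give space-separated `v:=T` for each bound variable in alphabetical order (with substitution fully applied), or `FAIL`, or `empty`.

step 1: unify a ~ (List c -> (b -> Int))  [subst: {-} | 3 pending]
  bind a := (List c -> (b -> Int))
step 2: unify e ~ Bool  [subst: {a:=(List c -> (b -> Int))} | 2 pending]
  bind e := Bool
step 3: unify f ~ (List c -> (b -> Int))  [subst: {a:=(List c -> (b -> Int)), e:=Bool} | 1 pending]
  bind f := (List c -> (b -> Int))
step 4: unify g ~ Bool  [subst: {a:=(List c -> (b -> Int)), e:=Bool, f:=(List c -> (b -> Int))} | 0 pending]
  bind g := Bool

Answer: a:=(List c -> (b -> Int)) e:=Bool f:=(List c -> (b -> Int)) g:=Bool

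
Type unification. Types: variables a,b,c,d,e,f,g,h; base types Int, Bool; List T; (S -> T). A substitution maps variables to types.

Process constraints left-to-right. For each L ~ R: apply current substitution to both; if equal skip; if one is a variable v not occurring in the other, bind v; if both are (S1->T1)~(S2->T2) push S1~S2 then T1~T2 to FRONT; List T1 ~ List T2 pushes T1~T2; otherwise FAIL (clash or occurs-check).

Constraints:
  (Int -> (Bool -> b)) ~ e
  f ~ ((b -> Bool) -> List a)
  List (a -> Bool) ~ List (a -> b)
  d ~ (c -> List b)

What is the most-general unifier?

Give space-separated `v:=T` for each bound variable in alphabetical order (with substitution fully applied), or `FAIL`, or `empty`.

Answer: b:=Bool d:=(c -> List Bool) e:=(Int -> (Bool -> Bool)) f:=((Bool -> Bool) -> List a)

Derivation:
step 1: unify (Int -> (Bool -> b)) ~ e  [subst: {-} | 3 pending]
  bind e := (Int -> (Bool -> b))
step 2: unify f ~ ((b -> Bool) -> List a)  [subst: {e:=(Int -> (Bool -> b))} | 2 pending]
  bind f := ((b -> Bool) -> List a)
step 3: unify List (a -> Bool) ~ List (a -> b)  [subst: {e:=(Int -> (Bool -> b)), f:=((b -> Bool) -> List a)} | 1 pending]
  -> decompose List: push (a -> Bool)~(a -> b)
step 4: unify (a -> Bool) ~ (a -> b)  [subst: {e:=(Int -> (Bool -> b)), f:=((b -> Bool) -> List a)} | 1 pending]
  -> decompose arrow: push a~a, Bool~b
step 5: unify a ~ a  [subst: {e:=(Int -> (Bool -> b)), f:=((b -> Bool) -> List a)} | 2 pending]
  -> identical, skip
step 6: unify Bool ~ b  [subst: {e:=(Int -> (Bool -> b)), f:=((b -> Bool) -> List a)} | 1 pending]
  bind b := Bool
step 7: unify d ~ (c -> List Bool)  [subst: {e:=(Int -> (Bool -> b)), f:=((b -> Bool) -> List a), b:=Bool} | 0 pending]
  bind d := (c -> List Bool)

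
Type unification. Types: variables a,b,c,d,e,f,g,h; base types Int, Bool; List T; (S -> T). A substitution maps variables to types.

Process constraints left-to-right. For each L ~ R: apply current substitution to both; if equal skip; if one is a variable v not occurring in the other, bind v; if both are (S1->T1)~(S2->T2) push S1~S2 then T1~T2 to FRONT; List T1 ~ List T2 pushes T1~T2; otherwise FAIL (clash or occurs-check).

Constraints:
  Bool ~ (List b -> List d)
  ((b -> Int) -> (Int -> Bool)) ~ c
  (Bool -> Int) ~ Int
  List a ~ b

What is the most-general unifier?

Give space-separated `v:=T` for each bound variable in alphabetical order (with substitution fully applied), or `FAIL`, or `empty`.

step 1: unify Bool ~ (List b -> List d)  [subst: {-} | 3 pending]
  clash: Bool vs (List b -> List d)

Answer: FAIL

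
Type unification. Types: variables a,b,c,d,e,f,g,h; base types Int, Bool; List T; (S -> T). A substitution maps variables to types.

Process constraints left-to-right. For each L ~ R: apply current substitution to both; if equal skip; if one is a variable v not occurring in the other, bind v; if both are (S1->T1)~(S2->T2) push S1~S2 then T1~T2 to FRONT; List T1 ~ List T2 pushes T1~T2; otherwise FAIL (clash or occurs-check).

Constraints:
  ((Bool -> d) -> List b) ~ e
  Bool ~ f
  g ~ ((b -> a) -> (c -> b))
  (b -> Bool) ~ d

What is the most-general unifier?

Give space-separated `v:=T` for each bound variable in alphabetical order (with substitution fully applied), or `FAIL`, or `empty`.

Answer: d:=(b -> Bool) e:=((Bool -> (b -> Bool)) -> List b) f:=Bool g:=((b -> a) -> (c -> b))

Derivation:
step 1: unify ((Bool -> d) -> List b) ~ e  [subst: {-} | 3 pending]
  bind e := ((Bool -> d) -> List b)
step 2: unify Bool ~ f  [subst: {e:=((Bool -> d) -> List b)} | 2 pending]
  bind f := Bool
step 3: unify g ~ ((b -> a) -> (c -> b))  [subst: {e:=((Bool -> d) -> List b), f:=Bool} | 1 pending]
  bind g := ((b -> a) -> (c -> b))
step 4: unify (b -> Bool) ~ d  [subst: {e:=((Bool -> d) -> List b), f:=Bool, g:=((b -> a) -> (c -> b))} | 0 pending]
  bind d := (b -> Bool)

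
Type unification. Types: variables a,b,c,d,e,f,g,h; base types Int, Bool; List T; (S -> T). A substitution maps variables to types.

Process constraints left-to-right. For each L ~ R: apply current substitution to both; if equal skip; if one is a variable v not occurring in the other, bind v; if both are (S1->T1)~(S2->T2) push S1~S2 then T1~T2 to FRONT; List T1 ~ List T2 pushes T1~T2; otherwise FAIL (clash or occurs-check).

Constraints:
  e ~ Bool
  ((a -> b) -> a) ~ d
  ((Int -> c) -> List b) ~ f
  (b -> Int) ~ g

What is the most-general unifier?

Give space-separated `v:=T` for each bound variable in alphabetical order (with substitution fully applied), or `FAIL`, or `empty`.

step 1: unify e ~ Bool  [subst: {-} | 3 pending]
  bind e := Bool
step 2: unify ((a -> b) -> a) ~ d  [subst: {e:=Bool} | 2 pending]
  bind d := ((a -> b) -> a)
step 3: unify ((Int -> c) -> List b) ~ f  [subst: {e:=Bool, d:=((a -> b) -> a)} | 1 pending]
  bind f := ((Int -> c) -> List b)
step 4: unify (b -> Int) ~ g  [subst: {e:=Bool, d:=((a -> b) -> a), f:=((Int -> c) -> List b)} | 0 pending]
  bind g := (b -> Int)

Answer: d:=((a -> b) -> a) e:=Bool f:=((Int -> c) -> List b) g:=(b -> Int)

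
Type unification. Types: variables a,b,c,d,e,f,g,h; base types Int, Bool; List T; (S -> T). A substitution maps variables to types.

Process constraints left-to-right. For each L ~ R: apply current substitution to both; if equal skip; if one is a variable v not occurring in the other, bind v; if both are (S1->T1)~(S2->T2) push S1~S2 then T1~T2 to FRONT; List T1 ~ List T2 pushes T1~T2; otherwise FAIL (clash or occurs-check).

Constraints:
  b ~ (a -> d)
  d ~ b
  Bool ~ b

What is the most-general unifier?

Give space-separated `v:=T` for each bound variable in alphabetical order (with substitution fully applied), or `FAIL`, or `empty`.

Answer: FAIL

Derivation:
step 1: unify b ~ (a -> d)  [subst: {-} | 2 pending]
  bind b := (a -> d)
step 2: unify d ~ (a -> d)  [subst: {b:=(a -> d)} | 1 pending]
  occurs-check fail: d in (a -> d)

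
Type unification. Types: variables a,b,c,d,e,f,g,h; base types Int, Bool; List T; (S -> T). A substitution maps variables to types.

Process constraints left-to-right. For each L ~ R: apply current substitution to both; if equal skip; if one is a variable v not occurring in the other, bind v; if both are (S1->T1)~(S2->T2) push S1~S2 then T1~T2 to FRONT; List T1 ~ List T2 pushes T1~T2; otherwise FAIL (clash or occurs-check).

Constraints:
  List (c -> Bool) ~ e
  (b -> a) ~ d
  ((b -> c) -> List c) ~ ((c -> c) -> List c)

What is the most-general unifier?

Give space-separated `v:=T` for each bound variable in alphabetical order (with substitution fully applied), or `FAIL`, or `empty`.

step 1: unify List (c -> Bool) ~ e  [subst: {-} | 2 pending]
  bind e := List (c -> Bool)
step 2: unify (b -> a) ~ d  [subst: {e:=List (c -> Bool)} | 1 pending]
  bind d := (b -> a)
step 3: unify ((b -> c) -> List c) ~ ((c -> c) -> List c)  [subst: {e:=List (c -> Bool), d:=(b -> a)} | 0 pending]
  -> decompose arrow: push (b -> c)~(c -> c), List c~List c
step 4: unify (b -> c) ~ (c -> c)  [subst: {e:=List (c -> Bool), d:=(b -> a)} | 1 pending]
  -> decompose arrow: push b~c, c~c
step 5: unify b ~ c  [subst: {e:=List (c -> Bool), d:=(b -> a)} | 2 pending]
  bind b := c
step 6: unify c ~ c  [subst: {e:=List (c -> Bool), d:=(b -> a), b:=c} | 1 pending]
  -> identical, skip
step 7: unify List c ~ List c  [subst: {e:=List (c -> Bool), d:=(b -> a), b:=c} | 0 pending]
  -> identical, skip

Answer: b:=c d:=(c -> a) e:=List (c -> Bool)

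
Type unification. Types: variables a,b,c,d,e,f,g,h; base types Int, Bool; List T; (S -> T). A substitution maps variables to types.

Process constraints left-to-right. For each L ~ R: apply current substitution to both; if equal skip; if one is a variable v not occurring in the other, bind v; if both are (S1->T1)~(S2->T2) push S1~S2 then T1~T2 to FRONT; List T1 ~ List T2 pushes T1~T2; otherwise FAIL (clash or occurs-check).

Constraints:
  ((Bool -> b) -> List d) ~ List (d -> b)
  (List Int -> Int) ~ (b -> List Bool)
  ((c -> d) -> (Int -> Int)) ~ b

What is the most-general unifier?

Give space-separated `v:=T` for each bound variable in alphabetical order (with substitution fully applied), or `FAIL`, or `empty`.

Answer: FAIL

Derivation:
step 1: unify ((Bool -> b) -> List d) ~ List (d -> b)  [subst: {-} | 2 pending]
  clash: ((Bool -> b) -> List d) vs List (d -> b)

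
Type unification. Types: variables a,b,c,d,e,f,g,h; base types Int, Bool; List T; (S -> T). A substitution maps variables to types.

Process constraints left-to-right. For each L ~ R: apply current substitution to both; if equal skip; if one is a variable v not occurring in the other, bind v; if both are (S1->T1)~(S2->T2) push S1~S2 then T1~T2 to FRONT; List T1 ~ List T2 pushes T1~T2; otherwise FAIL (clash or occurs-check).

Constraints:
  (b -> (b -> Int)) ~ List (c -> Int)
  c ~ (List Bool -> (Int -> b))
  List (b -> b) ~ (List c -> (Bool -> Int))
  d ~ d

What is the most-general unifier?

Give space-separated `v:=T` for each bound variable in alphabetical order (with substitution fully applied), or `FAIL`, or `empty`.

step 1: unify (b -> (b -> Int)) ~ List (c -> Int)  [subst: {-} | 3 pending]
  clash: (b -> (b -> Int)) vs List (c -> Int)

Answer: FAIL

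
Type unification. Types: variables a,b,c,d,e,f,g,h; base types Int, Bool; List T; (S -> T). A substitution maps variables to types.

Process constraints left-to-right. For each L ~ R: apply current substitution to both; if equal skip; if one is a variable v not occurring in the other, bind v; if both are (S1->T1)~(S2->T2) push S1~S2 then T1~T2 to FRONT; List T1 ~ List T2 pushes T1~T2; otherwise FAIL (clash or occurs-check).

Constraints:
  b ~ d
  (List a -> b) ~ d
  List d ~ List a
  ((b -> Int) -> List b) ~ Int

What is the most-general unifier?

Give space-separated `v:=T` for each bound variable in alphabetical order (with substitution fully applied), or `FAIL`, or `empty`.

step 1: unify b ~ d  [subst: {-} | 3 pending]
  bind b := d
step 2: unify (List a -> d) ~ d  [subst: {b:=d} | 2 pending]
  occurs-check fail

Answer: FAIL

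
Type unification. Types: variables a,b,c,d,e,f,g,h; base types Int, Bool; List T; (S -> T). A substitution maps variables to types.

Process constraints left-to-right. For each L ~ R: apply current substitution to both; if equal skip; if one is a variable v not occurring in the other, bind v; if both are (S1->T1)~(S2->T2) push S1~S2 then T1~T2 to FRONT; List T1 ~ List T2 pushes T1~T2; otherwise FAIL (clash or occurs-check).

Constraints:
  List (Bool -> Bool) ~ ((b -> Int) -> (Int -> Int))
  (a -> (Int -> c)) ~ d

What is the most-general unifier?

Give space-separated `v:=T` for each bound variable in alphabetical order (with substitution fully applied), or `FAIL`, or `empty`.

Answer: FAIL

Derivation:
step 1: unify List (Bool -> Bool) ~ ((b -> Int) -> (Int -> Int))  [subst: {-} | 1 pending]
  clash: List (Bool -> Bool) vs ((b -> Int) -> (Int -> Int))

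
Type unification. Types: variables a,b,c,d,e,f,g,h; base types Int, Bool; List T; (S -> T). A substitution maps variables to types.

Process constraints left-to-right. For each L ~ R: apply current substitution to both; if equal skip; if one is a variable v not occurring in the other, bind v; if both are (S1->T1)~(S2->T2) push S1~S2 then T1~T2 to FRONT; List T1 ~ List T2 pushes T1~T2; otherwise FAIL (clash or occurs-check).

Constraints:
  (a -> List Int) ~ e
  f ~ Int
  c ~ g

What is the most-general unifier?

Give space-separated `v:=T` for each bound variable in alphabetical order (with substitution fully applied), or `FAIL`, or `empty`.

step 1: unify (a -> List Int) ~ e  [subst: {-} | 2 pending]
  bind e := (a -> List Int)
step 2: unify f ~ Int  [subst: {e:=(a -> List Int)} | 1 pending]
  bind f := Int
step 3: unify c ~ g  [subst: {e:=(a -> List Int), f:=Int} | 0 pending]
  bind c := g

Answer: c:=g e:=(a -> List Int) f:=Int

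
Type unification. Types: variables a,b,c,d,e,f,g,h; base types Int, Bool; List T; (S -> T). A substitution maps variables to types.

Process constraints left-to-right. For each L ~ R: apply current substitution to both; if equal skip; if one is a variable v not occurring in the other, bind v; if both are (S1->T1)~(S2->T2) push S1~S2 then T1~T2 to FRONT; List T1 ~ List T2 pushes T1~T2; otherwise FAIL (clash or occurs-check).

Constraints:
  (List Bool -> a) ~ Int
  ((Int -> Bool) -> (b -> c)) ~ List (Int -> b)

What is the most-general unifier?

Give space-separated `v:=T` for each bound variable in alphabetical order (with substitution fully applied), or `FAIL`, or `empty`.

Answer: FAIL

Derivation:
step 1: unify (List Bool -> a) ~ Int  [subst: {-} | 1 pending]
  clash: (List Bool -> a) vs Int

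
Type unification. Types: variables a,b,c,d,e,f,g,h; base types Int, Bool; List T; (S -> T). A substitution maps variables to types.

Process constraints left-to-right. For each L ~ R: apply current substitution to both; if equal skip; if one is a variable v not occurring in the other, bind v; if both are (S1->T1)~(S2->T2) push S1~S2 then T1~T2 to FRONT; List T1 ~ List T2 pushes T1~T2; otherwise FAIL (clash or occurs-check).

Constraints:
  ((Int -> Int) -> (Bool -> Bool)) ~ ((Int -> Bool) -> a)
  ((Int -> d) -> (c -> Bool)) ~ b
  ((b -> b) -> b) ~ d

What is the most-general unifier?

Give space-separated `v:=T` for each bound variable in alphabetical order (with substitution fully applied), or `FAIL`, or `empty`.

Answer: FAIL

Derivation:
step 1: unify ((Int -> Int) -> (Bool -> Bool)) ~ ((Int -> Bool) -> a)  [subst: {-} | 2 pending]
  -> decompose arrow: push (Int -> Int)~(Int -> Bool), (Bool -> Bool)~a
step 2: unify (Int -> Int) ~ (Int -> Bool)  [subst: {-} | 3 pending]
  -> decompose arrow: push Int~Int, Int~Bool
step 3: unify Int ~ Int  [subst: {-} | 4 pending]
  -> identical, skip
step 4: unify Int ~ Bool  [subst: {-} | 3 pending]
  clash: Int vs Bool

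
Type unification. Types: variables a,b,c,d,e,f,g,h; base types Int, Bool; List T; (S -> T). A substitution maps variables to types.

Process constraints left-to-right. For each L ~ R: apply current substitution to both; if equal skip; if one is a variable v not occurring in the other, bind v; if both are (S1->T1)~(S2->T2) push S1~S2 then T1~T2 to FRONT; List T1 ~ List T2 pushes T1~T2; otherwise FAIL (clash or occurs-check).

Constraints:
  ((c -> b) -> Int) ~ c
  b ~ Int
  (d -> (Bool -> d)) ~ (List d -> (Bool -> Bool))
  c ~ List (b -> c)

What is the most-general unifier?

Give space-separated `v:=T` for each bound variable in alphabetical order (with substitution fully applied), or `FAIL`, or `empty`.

step 1: unify ((c -> b) -> Int) ~ c  [subst: {-} | 3 pending]
  occurs-check fail

Answer: FAIL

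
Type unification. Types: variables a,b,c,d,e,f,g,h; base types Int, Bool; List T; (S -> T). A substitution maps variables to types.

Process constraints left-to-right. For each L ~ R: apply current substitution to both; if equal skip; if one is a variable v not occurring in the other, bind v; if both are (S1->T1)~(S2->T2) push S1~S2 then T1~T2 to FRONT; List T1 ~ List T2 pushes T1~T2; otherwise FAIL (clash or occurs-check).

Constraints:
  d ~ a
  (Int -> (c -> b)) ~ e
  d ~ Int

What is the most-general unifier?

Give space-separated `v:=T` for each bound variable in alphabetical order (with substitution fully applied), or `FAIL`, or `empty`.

Answer: a:=Int d:=Int e:=(Int -> (c -> b))

Derivation:
step 1: unify d ~ a  [subst: {-} | 2 pending]
  bind d := a
step 2: unify (Int -> (c -> b)) ~ e  [subst: {d:=a} | 1 pending]
  bind e := (Int -> (c -> b))
step 3: unify a ~ Int  [subst: {d:=a, e:=(Int -> (c -> b))} | 0 pending]
  bind a := Int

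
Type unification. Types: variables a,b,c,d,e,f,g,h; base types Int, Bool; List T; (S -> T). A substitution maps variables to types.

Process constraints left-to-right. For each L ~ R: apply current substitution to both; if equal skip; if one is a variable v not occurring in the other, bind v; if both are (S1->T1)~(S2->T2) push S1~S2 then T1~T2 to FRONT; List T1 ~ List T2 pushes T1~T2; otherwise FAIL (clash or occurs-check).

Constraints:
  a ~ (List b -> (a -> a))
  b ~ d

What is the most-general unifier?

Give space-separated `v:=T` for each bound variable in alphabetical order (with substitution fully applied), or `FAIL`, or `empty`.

step 1: unify a ~ (List b -> (a -> a))  [subst: {-} | 1 pending]
  occurs-check fail: a in (List b -> (a -> a))

Answer: FAIL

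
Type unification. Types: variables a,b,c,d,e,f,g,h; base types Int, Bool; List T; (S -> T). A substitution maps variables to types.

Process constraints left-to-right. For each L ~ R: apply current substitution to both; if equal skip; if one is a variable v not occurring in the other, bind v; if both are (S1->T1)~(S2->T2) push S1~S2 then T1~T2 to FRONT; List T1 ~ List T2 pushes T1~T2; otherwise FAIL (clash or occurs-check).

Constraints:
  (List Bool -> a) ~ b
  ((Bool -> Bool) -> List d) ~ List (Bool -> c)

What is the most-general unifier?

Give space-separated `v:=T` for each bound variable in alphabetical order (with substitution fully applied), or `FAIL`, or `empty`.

Answer: FAIL

Derivation:
step 1: unify (List Bool -> a) ~ b  [subst: {-} | 1 pending]
  bind b := (List Bool -> a)
step 2: unify ((Bool -> Bool) -> List d) ~ List (Bool -> c)  [subst: {b:=(List Bool -> a)} | 0 pending]
  clash: ((Bool -> Bool) -> List d) vs List (Bool -> c)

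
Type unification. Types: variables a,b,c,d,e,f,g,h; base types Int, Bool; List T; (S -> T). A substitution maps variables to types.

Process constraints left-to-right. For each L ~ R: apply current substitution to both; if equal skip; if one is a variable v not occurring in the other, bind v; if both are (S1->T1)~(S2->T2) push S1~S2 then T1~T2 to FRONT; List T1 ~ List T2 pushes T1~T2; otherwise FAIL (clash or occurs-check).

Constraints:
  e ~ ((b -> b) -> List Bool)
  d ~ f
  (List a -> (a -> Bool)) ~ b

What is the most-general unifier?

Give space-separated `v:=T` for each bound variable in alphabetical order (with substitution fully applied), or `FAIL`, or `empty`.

step 1: unify e ~ ((b -> b) -> List Bool)  [subst: {-} | 2 pending]
  bind e := ((b -> b) -> List Bool)
step 2: unify d ~ f  [subst: {e:=((b -> b) -> List Bool)} | 1 pending]
  bind d := f
step 3: unify (List a -> (a -> Bool)) ~ b  [subst: {e:=((b -> b) -> List Bool), d:=f} | 0 pending]
  bind b := (List a -> (a -> Bool))

Answer: b:=(List a -> (a -> Bool)) d:=f e:=(((List a -> (a -> Bool)) -> (List a -> (a -> Bool))) -> List Bool)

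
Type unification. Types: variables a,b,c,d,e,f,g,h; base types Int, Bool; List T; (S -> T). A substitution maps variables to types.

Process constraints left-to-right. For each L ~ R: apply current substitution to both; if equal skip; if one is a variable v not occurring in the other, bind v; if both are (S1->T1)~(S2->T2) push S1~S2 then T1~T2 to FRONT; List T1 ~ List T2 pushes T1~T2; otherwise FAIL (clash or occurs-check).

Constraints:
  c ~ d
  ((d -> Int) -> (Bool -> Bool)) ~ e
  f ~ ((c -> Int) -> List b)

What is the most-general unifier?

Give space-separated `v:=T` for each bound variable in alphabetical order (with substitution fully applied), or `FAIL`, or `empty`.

step 1: unify c ~ d  [subst: {-} | 2 pending]
  bind c := d
step 2: unify ((d -> Int) -> (Bool -> Bool)) ~ e  [subst: {c:=d} | 1 pending]
  bind e := ((d -> Int) -> (Bool -> Bool))
step 3: unify f ~ ((d -> Int) -> List b)  [subst: {c:=d, e:=((d -> Int) -> (Bool -> Bool))} | 0 pending]
  bind f := ((d -> Int) -> List b)

Answer: c:=d e:=((d -> Int) -> (Bool -> Bool)) f:=((d -> Int) -> List b)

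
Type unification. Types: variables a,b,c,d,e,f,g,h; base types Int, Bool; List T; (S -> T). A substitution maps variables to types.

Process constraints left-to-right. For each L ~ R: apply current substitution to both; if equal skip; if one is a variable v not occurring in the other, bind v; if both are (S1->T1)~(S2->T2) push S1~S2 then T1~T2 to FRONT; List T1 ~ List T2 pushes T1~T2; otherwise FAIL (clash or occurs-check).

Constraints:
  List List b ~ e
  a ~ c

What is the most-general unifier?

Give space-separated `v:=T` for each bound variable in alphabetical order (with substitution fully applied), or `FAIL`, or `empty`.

Answer: a:=c e:=List List b

Derivation:
step 1: unify List List b ~ e  [subst: {-} | 1 pending]
  bind e := List List b
step 2: unify a ~ c  [subst: {e:=List List b} | 0 pending]
  bind a := c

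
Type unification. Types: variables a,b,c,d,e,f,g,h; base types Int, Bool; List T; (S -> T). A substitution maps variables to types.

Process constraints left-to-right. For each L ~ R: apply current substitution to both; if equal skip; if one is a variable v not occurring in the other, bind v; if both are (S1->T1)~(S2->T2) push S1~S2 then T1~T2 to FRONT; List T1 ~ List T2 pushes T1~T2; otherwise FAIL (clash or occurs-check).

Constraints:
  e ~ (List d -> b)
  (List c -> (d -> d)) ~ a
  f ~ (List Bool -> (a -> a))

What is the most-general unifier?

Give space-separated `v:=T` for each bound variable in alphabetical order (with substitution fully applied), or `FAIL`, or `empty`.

Answer: a:=(List c -> (d -> d)) e:=(List d -> b) f:=(List Bool -> ((List c -> (d -> d)) -> (List c -> (d -> d))))

Derivation:
step 1: unify e ~ (List d -> b)  [subst: {-} | 2 pending]
  bind e := (List d -> b)
step 2: unify (List c -> (d -> d)) ~ a  [subst: {e:=(List d -> b)} | 1 pending]
  bind a := (List c -> (d -> d))
step 3: unify f ~ (List Bool -> ((List c -> (d -> d)) -> (List c -> (d -> d))))  [subst: {e:=(List d -> b), a:=(List c -> (d -> d))} | 0 pending]
  bind f := (List Bool -> ((List c -> (d -> d)) -> (List c -> (d -> d))))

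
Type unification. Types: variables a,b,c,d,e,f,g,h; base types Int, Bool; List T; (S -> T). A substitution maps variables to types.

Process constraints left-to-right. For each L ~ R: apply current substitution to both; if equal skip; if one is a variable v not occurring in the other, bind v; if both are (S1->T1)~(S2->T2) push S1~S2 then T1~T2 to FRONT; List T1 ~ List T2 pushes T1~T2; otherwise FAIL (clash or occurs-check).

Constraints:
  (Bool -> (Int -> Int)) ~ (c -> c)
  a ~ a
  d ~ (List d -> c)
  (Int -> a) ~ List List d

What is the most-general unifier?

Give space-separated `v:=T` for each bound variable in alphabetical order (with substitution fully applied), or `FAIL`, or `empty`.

Answer: FAIL

Derivation:
step 1: unify (Bool -> (Int -> Int)) ~ (c -> c)  [subst: {-} | 3 pending]
  -> decompose arrow: push Bool~c, (Int -> Int)~c
step 2: unify Bool ~ c  [subst: {-} | 4 pending]
  bind c := Bool
step 3: unify (Int -> Int) ~ Bool  [subst: {c:=Bool} | 3 pending]
  clash: (Int -> Int) vs Bool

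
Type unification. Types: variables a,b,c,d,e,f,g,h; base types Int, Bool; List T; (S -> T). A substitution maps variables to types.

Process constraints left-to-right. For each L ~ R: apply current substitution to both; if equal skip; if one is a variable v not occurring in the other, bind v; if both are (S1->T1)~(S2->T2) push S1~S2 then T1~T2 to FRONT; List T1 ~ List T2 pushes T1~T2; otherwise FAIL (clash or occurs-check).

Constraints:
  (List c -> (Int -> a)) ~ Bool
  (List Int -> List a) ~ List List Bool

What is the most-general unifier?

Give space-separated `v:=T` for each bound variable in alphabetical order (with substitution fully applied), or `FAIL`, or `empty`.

step 1: unify (List c -> (Int -> a)) ~ Bool  [subst: {-} | 1 pending]
  clash: (List c -> (Int -> a)) vs Bool

Answer: FAIL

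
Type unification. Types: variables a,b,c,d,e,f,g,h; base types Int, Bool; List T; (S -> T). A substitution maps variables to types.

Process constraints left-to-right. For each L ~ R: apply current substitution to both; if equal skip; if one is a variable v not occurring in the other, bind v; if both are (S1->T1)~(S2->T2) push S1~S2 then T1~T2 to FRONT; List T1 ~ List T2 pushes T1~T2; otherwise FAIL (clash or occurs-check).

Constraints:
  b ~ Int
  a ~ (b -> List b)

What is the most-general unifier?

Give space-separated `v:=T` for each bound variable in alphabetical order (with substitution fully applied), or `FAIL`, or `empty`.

Answer: a:=(Int -> List Int) b:=Int

Derivation:
step 1: unify b ~ Int  [subst: {-} | 1 pending]
  bind b := Int
step 2: unify a ~ (Int -> List Int)  [subst: {b:=Int} | 0 pending]
  bind a := (Int -> List Int)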